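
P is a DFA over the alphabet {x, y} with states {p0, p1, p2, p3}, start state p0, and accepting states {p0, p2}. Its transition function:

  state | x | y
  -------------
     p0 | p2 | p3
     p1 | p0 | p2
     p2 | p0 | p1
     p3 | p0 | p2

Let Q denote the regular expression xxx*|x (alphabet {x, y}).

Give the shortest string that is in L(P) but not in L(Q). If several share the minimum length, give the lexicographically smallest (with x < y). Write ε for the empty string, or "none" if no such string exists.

ε

The empty string ε is accepted by P but not by Q.
Since ε is the unique shortest string, it is the required witness.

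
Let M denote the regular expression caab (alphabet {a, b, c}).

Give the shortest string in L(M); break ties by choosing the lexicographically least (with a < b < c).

caab

By inspection of the expression, no string of length less than 4 matches, and caab is the lexicographically first match of length 4.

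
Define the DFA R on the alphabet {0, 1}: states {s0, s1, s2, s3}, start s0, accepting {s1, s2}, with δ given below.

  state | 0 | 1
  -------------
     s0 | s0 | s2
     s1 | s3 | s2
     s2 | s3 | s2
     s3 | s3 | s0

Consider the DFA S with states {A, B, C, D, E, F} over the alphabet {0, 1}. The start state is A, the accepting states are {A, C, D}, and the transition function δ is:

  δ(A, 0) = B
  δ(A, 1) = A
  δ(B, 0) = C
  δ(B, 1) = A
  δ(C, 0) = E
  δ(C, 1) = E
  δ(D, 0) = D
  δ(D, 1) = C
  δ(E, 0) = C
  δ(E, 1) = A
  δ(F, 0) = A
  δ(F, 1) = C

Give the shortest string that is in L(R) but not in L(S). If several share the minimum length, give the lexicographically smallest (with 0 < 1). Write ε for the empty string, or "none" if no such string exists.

001

The string 001 is accepted by R but not by S.
No shorter string lies in the difference, and 001 is the lexicographically first length-3 string in L(R) \ L(S).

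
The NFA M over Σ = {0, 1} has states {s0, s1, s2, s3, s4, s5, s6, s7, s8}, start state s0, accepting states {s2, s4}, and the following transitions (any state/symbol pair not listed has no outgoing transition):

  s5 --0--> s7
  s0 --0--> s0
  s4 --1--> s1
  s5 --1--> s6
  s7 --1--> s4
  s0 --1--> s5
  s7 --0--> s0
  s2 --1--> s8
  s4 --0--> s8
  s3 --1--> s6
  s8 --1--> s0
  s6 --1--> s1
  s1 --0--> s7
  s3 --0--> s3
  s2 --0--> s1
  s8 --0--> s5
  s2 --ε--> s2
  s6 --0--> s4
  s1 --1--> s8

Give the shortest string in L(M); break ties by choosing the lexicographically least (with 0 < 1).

A breadth-first search from s0 reaches an accepting state first via the path s0 → s5 → s7 → s4 on input 101.
No string of length < 3 is accepted (BFS exhausts all shorter strings without reaching an accepting state), and 101 is the lexicographically least accepting string of length 3.

101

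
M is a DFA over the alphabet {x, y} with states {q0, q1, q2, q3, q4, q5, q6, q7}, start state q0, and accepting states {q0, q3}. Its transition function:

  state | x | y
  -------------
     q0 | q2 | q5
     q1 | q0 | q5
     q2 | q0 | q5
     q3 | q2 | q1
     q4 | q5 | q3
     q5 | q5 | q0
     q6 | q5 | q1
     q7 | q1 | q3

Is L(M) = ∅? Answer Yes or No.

No

The empty string ε is accepted: the run q0 ends in the accepting state q0.
Since at least one string is accepted, L(M) is not empty.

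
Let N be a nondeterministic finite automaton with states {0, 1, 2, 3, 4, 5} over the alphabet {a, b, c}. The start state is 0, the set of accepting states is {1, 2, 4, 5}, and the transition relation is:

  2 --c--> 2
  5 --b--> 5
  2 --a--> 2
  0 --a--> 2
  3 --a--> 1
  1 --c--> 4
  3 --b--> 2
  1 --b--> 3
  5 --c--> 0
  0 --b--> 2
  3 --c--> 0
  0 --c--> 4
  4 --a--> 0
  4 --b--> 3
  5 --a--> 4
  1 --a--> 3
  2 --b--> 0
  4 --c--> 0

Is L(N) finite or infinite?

State 0 is reachable from the start and can reach an accepting state, and it lies on the cycle 0 → 2 → 0.
Traversing that cycle any number of times yields accepted strings of unbounded length, so the language is infinite.

infinite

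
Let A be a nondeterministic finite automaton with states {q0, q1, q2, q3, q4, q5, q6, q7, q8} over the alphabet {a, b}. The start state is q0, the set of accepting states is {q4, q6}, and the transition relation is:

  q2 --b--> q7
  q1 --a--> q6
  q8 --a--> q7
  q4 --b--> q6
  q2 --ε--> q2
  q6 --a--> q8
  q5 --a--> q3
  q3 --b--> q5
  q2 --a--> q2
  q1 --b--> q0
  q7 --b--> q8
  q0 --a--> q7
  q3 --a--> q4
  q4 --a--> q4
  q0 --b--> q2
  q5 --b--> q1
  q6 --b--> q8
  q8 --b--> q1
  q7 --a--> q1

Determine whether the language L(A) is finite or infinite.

infinite

State q2 is reachable from the start and can reach an accepting state, and it lies on the cycle q2 → q2.
Traversing that cycle any number of times yields accepted strings of unbounded length, so the language is infinite.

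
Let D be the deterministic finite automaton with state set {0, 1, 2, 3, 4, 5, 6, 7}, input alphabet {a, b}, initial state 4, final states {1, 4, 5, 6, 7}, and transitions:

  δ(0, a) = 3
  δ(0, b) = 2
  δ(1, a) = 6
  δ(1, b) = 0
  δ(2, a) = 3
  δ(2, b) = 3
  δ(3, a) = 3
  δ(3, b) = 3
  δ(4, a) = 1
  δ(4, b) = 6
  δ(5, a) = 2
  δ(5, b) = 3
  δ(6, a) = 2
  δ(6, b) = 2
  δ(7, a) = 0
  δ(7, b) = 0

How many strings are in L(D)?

4

The useful subgraph on states {1, 4, 6} is acyclic, so L(D) is finite; the longest accepting path visits 3 useful states, giving maximum string length 2.
Counting accepting paths from 4 by length: 1 of length 0, 2 of length 1, 1 of length 2. Total 4.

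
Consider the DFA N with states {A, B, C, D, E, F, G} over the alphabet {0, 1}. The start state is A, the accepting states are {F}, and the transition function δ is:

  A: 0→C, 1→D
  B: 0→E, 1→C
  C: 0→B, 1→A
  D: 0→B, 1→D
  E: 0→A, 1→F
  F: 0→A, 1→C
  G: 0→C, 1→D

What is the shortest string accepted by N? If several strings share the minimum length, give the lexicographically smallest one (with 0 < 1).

A breadth-first search from A reaches an accepting state first via the path A → C → B → E → F on input 0001.
No string of length < 4 is accepted (BFS exhausts all shorter strings without reaching an accepting state), and 0001 is the lexicographically least accepting string of length 4.

0001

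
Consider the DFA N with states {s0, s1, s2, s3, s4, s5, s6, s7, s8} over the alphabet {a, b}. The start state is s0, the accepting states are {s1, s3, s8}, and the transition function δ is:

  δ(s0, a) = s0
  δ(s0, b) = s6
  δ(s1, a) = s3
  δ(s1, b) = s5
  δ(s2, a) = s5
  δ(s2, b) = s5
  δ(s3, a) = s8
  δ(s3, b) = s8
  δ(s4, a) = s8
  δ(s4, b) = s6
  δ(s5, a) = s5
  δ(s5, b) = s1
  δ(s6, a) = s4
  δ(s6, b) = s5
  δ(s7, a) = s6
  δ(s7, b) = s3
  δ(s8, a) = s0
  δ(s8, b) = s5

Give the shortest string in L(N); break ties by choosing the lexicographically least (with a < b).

A breadth-first search from s0 reaches an accepting state first via the path s0 → s6 → s4 → s8 on input baa.
No string of length < 3 is accepted (BFS exhausts all shorter strings without reaching an accepting state), and baa is the lexicographically least accepting string of length 3.

baa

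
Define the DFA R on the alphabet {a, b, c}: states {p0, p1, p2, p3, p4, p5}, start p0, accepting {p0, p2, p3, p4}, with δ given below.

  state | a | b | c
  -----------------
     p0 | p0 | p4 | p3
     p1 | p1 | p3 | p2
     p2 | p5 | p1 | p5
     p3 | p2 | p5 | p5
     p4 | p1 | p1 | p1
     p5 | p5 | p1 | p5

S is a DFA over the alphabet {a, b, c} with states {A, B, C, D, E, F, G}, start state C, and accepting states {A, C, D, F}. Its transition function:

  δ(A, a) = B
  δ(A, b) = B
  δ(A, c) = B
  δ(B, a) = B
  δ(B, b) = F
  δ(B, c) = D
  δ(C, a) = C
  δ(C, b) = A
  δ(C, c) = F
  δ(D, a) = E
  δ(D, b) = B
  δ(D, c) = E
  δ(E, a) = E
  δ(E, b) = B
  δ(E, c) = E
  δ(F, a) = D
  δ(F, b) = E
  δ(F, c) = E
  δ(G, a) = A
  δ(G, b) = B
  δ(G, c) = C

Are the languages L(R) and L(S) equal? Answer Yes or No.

Exploring the product automaton R × S from the start pair (p0, C), following both machines on each input symbol, reaches 6 state pairs: (p0, C), (p4, A), (p3, F), (p1, B), (p2, D), (p5, E).
R accepts in {p0, p2, p3, p4} and S accepts in {A, C, D, F}. In every reachable pair the two components are either both accepting — (p0, C), (p4, A), (p3, F), (p2, D) — or both non-accepting, so no string is accepted by exactly one of the machines: L(R) \ L(S) and L(S) \ L(R) are both empty.
Hence every string is accepted by R iff it is accepted by S, and the two languages coincide.

Yes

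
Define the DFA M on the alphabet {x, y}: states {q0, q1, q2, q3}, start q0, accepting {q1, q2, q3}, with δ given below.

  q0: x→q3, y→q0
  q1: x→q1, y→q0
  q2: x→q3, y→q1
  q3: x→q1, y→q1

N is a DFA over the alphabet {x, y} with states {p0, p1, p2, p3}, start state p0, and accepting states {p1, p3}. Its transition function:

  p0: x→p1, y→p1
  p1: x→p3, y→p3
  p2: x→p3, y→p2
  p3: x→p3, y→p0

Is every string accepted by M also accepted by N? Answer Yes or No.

No

The string yxy is in L(M) but not in L(N).
So L(M) ⊄ L(N).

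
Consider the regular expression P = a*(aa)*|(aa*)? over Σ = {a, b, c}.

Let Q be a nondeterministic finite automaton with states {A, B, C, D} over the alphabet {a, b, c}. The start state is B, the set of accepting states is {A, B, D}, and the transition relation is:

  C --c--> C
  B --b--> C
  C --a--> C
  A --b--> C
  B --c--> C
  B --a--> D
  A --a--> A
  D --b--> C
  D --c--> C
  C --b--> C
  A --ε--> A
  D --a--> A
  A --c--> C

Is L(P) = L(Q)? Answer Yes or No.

Yes

Converting the expression P to a DFA (subset construction, then merging equivalent states) gives the minimal DFA with states {p0, p1}, start state p0, accepting states {p0} and transitions p0: a→p0, b→p1, c→p1; p1: a→p1, b→p1, c→p1.
Exploring the product automaton P × Q from the start pair (p0, B), following both machines on each input symbol, reaches 4 state pairs: (p0, B), (p0, D), (p1, C), (p0, A).
P accepts in {p0} and Q accepts in {A, B, D}. In every reachable pair the two components are either both accepting — (p0, B), (p0, D), (p0, A) — or both non-accepting, so no string is accepted by exactly one of the machines: L(P) \ L(Q) and L(Q) \ L(P) are both empty.
Hence every string is accepted by P iff it is accepted by Q, and the two languages coincide.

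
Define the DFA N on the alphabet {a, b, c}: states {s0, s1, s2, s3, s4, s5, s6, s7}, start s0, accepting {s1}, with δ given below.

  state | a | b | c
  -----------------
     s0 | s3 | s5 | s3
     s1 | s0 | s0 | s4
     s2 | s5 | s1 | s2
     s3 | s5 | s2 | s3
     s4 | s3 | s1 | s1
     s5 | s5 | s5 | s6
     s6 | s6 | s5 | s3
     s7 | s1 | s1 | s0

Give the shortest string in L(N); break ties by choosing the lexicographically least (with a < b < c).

A breadth-first search from s0 reaches an accepting state first via the path s0 → s3 → s2 → s1 on input abb.
No string of length < 3 is accepted (BFS exhausts all shorter strings without reaching an accepting state), and abb is the lexicographically least accepting string of length 3.

abb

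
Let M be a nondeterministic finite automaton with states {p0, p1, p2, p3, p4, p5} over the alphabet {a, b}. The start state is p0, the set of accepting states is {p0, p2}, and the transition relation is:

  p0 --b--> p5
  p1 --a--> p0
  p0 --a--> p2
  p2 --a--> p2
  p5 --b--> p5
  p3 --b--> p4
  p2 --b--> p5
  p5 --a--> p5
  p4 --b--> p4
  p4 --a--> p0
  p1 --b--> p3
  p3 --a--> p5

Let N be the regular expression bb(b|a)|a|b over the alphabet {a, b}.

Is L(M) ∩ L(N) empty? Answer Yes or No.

No

The string a is accepted by both M and N.
Hence L(M) ∩ L(N) ≠ ∅.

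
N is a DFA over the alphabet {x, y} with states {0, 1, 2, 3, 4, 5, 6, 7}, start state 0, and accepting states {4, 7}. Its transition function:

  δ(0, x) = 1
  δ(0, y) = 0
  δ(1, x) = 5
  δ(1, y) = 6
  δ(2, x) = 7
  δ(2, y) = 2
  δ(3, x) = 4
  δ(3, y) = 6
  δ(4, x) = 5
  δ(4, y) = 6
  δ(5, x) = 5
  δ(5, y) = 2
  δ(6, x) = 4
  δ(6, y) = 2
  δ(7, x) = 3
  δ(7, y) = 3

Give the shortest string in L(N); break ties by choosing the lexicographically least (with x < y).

xyx

A breadth-first search from 0 reaches an accepting state first via the path 0 → 1 → 6 → 4 on input xyx.
No string of length < 3 is accepted (BFS exhausts all shorter strings without reaching an accepting state), and xyx is the lexicographically least accepting string of length 3.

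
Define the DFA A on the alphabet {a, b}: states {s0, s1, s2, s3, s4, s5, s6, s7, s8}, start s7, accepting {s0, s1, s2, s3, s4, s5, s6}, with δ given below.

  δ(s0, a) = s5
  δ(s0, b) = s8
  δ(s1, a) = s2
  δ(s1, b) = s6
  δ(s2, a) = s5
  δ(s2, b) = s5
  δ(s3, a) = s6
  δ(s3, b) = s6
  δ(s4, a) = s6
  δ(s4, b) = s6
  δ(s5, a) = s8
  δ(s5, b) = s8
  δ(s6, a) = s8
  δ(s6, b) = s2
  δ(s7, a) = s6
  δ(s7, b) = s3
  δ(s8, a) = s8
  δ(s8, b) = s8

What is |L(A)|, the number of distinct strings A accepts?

The useful subgraph on states {s2, s3, s5, s6, s7} is acyclic, so L(A) is finite; the longest accepting path visits 5 useful states, giving maximum string length 4.
Counting accepting paths from s7 by length: 2 of length 1, 3 of length 2, 4 of length 3, 4 of length 4. Total 13.

13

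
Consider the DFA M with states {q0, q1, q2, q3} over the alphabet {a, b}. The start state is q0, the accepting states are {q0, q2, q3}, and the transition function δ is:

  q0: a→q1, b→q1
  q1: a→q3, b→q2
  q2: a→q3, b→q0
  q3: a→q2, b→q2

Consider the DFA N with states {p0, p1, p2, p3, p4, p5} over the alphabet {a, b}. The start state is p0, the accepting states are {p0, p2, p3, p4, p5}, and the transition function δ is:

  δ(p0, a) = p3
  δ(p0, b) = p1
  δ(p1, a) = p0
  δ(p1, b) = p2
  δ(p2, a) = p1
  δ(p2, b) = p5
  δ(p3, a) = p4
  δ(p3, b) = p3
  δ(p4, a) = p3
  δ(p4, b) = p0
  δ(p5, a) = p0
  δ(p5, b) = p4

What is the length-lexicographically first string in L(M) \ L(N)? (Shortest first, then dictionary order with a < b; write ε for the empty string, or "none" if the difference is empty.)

The string bab is accepted by M but not by N.
No shorter string lies in the difference, and bab is the lexicographically first length-3 string in L(M) \ L(N).

bab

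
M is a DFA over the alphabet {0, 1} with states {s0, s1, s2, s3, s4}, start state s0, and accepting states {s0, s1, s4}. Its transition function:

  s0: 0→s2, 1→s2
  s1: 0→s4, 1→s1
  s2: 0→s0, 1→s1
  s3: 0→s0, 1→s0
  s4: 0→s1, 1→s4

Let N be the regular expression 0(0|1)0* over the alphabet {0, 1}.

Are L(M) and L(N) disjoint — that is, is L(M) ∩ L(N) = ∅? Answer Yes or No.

The string 00 is accepted by both M and N.
Hence L(M) ∩ L(N) ≠ ∅.

No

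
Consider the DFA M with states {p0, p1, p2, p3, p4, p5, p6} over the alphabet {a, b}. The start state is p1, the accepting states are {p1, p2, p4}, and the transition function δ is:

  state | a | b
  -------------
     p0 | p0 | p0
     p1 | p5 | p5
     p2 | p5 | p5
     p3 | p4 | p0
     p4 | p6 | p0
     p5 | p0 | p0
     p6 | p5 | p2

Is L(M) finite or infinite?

finite

The useful states (reachable from p1 and able to reach an accepting state) are {p1}.
Restricted to these states the transition graph has no cycle, so every accepting path has bounded length and L is finite.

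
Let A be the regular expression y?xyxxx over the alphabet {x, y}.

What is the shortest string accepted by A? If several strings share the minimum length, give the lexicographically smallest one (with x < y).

xyxxx

By inspection of the expression, no string of length less than 5 matches, and xyxxx is the lexicographically first match of length 5.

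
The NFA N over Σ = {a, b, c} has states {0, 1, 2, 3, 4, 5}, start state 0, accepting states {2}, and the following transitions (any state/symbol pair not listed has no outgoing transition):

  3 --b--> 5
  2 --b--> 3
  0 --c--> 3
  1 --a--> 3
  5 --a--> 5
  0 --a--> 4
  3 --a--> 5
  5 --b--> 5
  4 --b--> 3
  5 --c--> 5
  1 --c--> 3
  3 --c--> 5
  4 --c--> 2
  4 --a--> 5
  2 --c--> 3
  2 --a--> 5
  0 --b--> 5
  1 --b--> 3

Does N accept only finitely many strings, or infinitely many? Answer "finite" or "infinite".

The useful states (reachable from 0 and able to reach an accepting state) are {0, 2, 4}.
Restricted to these states the transition graph has no cycle, so every accepting path has bounded length and L is finite.

finite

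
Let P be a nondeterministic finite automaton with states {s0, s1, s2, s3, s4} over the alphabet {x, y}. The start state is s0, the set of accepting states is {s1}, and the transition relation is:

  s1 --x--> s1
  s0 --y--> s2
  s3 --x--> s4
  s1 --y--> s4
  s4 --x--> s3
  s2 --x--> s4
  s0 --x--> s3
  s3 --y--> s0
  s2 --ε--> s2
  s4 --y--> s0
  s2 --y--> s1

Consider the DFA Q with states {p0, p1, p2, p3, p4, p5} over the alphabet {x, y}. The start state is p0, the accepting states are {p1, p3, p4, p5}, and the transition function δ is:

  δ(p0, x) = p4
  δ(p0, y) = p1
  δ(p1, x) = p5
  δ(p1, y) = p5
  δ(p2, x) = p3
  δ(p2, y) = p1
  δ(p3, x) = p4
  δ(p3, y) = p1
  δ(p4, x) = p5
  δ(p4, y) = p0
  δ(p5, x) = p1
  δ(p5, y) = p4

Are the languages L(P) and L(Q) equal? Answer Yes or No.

The string xxxyyy is accepted by P but rejected by Q.
So L(P) ≠ L(Q).

No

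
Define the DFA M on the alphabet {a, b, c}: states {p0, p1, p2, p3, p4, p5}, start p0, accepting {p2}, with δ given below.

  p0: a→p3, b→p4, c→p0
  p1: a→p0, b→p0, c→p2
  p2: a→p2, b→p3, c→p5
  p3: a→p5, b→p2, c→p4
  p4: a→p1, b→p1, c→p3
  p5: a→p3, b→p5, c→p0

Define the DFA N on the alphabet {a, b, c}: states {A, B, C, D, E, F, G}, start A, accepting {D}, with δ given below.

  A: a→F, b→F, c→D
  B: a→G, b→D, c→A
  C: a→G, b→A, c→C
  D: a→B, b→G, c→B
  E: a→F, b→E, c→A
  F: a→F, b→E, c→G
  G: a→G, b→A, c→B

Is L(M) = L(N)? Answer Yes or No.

No

The string ab is accepted by M but rejected by N.
So L(M) ≠ L(N).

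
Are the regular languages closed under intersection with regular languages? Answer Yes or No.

Yes

This is a special case of closure under intersection: the product of the two DFAs, accepting on F₁ × F₂, recognises the intersection.
So the regular languages are closed under intersection with a regular language.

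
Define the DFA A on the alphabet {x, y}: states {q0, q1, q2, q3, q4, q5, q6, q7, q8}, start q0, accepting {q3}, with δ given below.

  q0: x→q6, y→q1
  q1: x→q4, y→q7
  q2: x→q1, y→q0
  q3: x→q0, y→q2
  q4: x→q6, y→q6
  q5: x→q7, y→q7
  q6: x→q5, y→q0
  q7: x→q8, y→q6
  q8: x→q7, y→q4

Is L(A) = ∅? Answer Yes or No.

Yes

The states reachable from the start state are {q0, q1, q4, q5, q6, q7, q8}.
None of the accepting states {q3} is reachable, so no string is accepted and L(A) = ∅.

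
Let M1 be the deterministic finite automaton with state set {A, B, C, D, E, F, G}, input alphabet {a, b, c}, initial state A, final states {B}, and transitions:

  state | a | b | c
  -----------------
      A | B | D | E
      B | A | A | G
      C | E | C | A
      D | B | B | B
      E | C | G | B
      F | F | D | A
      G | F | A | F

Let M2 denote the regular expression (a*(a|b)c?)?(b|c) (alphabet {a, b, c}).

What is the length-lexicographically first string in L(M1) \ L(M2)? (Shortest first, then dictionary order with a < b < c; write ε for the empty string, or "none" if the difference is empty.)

a

The string a is accepted by M1 but not by M2.
No shorter string lies in the difference, and a is the lexicographically first length-1 string in L(M1) \ L(M2).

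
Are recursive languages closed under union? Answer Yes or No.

Run a decider for L₁ and then a decider for L₂ on the input and accept if either accepts; both sub-runs halt, so this is again a decider.
So the recursive languages are closed under union.

Yes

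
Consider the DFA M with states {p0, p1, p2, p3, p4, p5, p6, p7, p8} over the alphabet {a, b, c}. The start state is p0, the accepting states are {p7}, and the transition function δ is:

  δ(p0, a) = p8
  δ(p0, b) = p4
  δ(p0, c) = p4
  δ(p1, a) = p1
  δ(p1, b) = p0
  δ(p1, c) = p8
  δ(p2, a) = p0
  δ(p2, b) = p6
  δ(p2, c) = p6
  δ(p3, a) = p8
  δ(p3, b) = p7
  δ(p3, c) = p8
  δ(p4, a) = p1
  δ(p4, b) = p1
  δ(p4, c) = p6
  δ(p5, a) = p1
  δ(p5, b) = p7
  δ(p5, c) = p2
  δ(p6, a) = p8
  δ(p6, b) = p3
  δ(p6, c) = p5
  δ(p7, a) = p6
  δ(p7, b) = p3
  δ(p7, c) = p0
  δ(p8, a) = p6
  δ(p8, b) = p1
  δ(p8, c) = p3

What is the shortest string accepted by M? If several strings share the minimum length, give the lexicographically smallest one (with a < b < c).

A breadth-first search from p0 reaches an accepting state first via the path p0 → p8 → p3 → p7 on input acb.
No string of length < 3 is accepted (BFS exhausts all shorter strings without reaching an accepting state), and acb is the lexicographically least accepting string of length 3.

acb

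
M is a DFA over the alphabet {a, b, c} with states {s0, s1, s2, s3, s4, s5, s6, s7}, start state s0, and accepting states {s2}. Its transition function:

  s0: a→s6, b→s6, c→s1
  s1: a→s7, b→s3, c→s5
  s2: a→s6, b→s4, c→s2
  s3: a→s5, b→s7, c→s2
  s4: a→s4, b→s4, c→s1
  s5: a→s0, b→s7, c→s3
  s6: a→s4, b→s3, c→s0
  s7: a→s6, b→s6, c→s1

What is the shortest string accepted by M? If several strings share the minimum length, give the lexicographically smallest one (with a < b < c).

abc

A breadth-first search from s0 reaches an accepting state first via the path s0 → s6 → s3 → s2 on input abc.
No string of length < 3 is accepted (BFS exhausts all shorter strings without reaching an accepting state), and abc is the lexicographically least accepting string of length 3.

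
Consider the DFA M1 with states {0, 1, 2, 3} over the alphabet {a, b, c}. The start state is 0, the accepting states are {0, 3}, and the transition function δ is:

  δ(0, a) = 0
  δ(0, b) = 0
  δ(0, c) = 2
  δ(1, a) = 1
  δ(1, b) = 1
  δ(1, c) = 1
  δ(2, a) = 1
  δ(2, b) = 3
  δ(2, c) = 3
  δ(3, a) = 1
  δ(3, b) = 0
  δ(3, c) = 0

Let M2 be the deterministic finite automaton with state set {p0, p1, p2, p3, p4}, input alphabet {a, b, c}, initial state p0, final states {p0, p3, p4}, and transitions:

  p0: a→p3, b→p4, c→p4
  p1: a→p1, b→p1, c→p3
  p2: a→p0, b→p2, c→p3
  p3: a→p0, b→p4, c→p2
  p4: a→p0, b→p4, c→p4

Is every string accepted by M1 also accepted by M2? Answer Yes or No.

The string acb is in L(M1) but not in L(M2).
So L(M1) ⊄ L(M2).

No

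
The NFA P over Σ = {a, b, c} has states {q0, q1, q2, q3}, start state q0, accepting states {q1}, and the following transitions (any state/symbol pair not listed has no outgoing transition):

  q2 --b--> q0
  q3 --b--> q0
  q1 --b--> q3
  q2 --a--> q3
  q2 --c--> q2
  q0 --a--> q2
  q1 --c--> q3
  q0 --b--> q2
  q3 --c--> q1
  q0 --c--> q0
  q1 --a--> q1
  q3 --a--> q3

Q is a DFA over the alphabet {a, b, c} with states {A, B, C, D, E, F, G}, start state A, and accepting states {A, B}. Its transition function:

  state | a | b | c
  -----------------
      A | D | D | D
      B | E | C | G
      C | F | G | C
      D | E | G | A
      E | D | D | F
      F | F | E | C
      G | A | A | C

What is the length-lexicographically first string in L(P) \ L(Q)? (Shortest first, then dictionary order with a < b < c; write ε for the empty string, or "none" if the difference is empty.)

The string aac is accepted by P but not by Q.
No shorter string lies in the difference, and aac is the lexicographically first length-3 string in L(P) \ L(Q).

aac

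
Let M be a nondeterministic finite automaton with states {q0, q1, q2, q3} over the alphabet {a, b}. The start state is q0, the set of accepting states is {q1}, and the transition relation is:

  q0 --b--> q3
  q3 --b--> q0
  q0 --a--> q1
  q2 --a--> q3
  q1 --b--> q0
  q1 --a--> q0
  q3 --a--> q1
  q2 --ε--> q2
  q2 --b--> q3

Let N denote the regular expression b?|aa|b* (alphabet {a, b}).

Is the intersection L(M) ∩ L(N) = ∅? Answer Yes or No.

Yes

Converting the expression N to a DFA (subset construction, then merging equivalent states) gives the minimal DFA with states {n0, n1, n2, n3, n4}, start state n0, accepting states {n0, n2, n3} and transitions n0: a→n1, b→n2; n1: a→n3, b→n4; n2: a→n4, b→n2; n3: a→n4, b→n4; n4: a→n4, b→n4.
Exploring the product automaton M × N from the start pair (q0, n0), following both machines on each input symbol, reaches 8 state pairs: (q0, n0), (q1, n1), (q3, n2), (q0, n3), (q0, n4), (q1, n4), (q0, n2), (q3, n4).
M accepts in {q1} and N accepts in {n0, n2, n3}; no reachable pair has both components accepting, so no string drives both machines to acceptance simultaneously and L(M) ∩ L(N) = ∅.
So no string is accepted by both, and the intersection is empty.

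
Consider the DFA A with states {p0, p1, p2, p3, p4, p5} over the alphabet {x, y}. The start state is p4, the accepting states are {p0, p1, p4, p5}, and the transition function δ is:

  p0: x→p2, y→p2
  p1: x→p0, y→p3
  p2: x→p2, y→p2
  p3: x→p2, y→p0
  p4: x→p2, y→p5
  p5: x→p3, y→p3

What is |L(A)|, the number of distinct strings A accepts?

The useful subgraph on states {p0, p3, p4, p5} is acyclic, so L(A) is finite; the longest accepting path visits 4 useful states, giving maximum string length 3.
Counting accepting paths from p4 by length: 1 of length 0, 1 of length 1, 2 of length 3. Total 4.

4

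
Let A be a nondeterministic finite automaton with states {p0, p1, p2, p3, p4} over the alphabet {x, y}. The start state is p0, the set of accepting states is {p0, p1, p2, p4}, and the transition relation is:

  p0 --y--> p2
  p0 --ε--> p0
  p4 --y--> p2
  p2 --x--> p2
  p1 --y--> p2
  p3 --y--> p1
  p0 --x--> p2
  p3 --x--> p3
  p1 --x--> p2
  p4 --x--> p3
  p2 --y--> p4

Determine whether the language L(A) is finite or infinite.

State p2 is reachable from the start and can reach an accepting state, and it lies on the cycle p2 → p2.
Traversing that cycle any number of times yields accepted strings of unbounded length, so the language is infinite.

infinite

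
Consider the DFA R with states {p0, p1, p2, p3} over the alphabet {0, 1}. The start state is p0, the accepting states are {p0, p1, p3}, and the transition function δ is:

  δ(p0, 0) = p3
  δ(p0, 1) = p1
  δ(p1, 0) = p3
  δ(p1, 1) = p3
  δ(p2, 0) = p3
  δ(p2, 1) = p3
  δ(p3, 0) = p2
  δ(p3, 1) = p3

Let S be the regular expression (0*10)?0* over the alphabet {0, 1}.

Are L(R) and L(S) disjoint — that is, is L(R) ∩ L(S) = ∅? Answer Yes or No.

The empty string ε is accepted by both R and S.
Hence L(R) ∩ L(S) ≠ ∅.

No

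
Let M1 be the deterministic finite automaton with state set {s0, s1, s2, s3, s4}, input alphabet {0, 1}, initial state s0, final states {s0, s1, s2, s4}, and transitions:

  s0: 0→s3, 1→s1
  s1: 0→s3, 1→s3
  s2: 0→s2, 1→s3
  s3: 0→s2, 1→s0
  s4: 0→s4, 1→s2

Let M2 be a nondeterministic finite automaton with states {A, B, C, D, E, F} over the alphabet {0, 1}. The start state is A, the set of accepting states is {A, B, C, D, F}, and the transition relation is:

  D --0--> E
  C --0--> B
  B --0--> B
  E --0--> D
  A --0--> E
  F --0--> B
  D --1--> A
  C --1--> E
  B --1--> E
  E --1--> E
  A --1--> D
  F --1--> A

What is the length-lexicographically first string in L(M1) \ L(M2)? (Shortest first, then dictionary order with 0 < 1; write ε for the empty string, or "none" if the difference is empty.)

01

The string 01 is accepted by M1 but not by M2.
No shorter string lies in the difference, and 01 is the lexicographically first length-2 string in L(M1) \ L(M2).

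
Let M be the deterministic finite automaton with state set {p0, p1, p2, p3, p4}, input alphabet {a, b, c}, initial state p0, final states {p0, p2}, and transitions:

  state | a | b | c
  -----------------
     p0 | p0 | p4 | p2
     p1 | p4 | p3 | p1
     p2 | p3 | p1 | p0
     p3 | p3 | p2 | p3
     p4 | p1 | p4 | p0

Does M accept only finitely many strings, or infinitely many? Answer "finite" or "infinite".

State p0 is reachable from the start and can reach an accepting state, and it lies on the cycle p0 → p0.
Traversing that cycle any number of times yields accepted strings of unbounded length, so the language is infinite.

infinite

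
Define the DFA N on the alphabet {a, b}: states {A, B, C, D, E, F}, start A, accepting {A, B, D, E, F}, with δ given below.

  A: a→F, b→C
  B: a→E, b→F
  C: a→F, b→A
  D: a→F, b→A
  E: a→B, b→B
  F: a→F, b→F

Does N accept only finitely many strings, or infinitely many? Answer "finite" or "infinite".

infinite

State A is reachable from the start and can reach an accepting state, and it lies on the cycle A → C → A.
Traversing that cycle any number of times yields accepted strings of unbounded length, so the language is infinite.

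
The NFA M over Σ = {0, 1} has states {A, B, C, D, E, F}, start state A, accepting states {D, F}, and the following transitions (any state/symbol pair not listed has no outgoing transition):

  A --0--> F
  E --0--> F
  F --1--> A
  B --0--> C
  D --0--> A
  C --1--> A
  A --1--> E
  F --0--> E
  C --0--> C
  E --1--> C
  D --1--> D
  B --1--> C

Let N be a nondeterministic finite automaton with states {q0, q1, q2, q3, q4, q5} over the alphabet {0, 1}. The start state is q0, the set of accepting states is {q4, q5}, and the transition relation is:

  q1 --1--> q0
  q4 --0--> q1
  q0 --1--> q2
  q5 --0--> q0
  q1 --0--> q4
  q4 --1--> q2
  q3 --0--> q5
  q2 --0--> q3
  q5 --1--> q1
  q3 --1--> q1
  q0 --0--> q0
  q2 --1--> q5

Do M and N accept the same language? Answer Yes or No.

No

The string 0 is accepted by M but rejected by N.
So L(M) ≠ L(N).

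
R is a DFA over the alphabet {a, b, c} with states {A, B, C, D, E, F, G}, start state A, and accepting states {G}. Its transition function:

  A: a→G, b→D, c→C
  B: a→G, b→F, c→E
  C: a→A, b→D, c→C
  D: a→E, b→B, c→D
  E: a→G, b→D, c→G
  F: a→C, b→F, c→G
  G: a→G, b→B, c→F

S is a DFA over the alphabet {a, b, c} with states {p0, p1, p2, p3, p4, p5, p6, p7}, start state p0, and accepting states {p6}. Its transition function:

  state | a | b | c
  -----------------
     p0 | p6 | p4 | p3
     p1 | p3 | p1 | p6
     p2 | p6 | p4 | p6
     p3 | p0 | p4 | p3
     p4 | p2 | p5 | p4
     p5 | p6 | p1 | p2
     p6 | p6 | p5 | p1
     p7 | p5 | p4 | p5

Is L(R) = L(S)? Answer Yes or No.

Exploring the product automaton R × S from the start pair (A, p0), following both machines on each input symbol, reaches 7 state pairs: (A, p0), (G, p6), (D, p4), (C, p3), (B, p5), (F, p1), (E, p2).
R accepts in {G} and S accepts in {p6}. In every reachable pair the two components are either both accepting — (G, p6) — or both non-accepting, so no string is accepted by exactly one of the machines: L(R) \ L(S) and L(S) \ L(R) are both empty.
Hence every string is accepted by R iff it is accepted by S, and the two languages coincide.

Yes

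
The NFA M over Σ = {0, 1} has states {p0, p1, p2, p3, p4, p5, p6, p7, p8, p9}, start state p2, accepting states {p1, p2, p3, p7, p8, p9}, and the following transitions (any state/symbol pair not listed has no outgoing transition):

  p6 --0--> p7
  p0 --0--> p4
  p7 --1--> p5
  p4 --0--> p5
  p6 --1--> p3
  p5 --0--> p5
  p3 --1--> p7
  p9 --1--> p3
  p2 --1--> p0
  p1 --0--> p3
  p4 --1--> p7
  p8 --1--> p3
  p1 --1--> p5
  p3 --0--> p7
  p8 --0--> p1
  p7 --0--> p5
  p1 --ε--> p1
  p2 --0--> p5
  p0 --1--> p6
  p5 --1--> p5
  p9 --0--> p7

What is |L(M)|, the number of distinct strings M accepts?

6

The useful subgraph on states {p0, p2, p3, p4, p6, p7} is acyclic, so L(M) is finite; the longest accepting path visits 5 useful states, giving maximum string length 4.
Counting accepting paths from p2 by length: 1 of length 0, 3 of length 3, 2 of length 4. Total 6.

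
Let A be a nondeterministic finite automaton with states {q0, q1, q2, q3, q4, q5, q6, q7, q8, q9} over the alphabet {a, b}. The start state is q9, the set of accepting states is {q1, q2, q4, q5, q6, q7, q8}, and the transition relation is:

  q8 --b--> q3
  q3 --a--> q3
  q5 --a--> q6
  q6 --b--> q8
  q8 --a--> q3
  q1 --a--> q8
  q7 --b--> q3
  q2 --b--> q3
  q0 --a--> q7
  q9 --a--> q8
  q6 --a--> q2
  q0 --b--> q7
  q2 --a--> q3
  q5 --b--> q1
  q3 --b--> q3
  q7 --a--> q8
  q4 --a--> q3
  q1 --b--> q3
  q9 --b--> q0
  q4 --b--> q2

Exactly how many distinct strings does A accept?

5

The useful subgraph on states {q0, q7, q8, q9} is acyclic, so L(A) is finite; the longest accepting path visits 4 useful states, giving maximum string length 3.
Counting accepting paths from q9 by length: 1 of length 1, 2 of length 2, 2 of length 3. Total 5.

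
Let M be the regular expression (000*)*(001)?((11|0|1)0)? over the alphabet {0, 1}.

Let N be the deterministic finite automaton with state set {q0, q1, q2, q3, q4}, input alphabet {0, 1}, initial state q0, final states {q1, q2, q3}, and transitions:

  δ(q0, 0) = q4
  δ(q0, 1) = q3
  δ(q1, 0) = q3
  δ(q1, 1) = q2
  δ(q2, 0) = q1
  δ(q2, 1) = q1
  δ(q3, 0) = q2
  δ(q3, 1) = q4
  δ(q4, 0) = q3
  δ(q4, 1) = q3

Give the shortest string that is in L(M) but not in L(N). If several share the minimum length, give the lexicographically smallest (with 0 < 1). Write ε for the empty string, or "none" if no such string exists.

The empty string ε is accepted by M but not by N.
Since ε is the unique shortest string, it is the required witness.

ε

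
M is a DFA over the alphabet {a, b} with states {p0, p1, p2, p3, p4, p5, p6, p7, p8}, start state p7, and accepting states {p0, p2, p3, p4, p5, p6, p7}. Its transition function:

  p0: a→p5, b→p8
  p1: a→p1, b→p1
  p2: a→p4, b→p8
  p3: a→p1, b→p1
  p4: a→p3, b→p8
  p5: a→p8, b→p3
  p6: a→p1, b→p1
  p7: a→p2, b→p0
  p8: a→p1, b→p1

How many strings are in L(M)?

The useful subgraph on states {p0, p2, p3, p4, p5, p7} is acyclic, so L(M) is finite; the longest accepting path visits 4 useful states, giving maximum string length 3.
Counting accepting paths from p7 by length: 1 of length 0, 2 of length 1, 2 of length 2, 2 of length 3. Total 7.

7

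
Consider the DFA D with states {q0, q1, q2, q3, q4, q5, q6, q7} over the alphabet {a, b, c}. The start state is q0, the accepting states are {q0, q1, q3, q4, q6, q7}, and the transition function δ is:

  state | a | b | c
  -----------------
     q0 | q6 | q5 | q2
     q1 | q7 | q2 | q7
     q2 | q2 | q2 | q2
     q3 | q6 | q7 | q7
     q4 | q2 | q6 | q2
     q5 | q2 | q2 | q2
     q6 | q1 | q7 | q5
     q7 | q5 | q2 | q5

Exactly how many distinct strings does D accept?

The useful subgraph on states {q0, q1, q6, q7} is acyclic, so L(D) is finite; the longest accepting path visits 4 useful states, giving maximum string length 3.
Counting accepting paths from q0 by length: 1 of length 0, 1 of length 1, 2 of length 2, 2 of length 3. Total 6.

6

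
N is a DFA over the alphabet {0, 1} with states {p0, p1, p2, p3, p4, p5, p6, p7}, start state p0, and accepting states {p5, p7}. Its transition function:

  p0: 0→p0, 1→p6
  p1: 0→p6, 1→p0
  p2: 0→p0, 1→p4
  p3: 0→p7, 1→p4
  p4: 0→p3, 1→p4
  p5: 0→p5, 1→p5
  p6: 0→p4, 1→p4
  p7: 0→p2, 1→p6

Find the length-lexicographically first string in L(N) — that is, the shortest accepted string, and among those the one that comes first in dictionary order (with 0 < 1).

1000

A breadth-first search from p0 reaches an accepting state first via the path p0 → p6 → p4 → p3 → p7 on input 1000.
No string of length < 4 is accepted (BFS exhausts all shorter strings without reaching an accepting state), and 1000 is the lexicographically least accepting string of length 4.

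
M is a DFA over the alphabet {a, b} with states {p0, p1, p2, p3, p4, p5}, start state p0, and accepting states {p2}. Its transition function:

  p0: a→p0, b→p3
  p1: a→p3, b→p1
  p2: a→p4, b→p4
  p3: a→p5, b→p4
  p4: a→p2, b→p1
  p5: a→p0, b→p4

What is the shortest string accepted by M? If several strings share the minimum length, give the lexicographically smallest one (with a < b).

A breadth-first search from p0 reaches an accepting state first via the path p0 → p3 → p4 → p2 on input bba.
No string of length < 3 is accepted (BFS exhausts all shorter strings without reaching an accepting state), and bba is the lexicographically least accepting string of length 3.

bba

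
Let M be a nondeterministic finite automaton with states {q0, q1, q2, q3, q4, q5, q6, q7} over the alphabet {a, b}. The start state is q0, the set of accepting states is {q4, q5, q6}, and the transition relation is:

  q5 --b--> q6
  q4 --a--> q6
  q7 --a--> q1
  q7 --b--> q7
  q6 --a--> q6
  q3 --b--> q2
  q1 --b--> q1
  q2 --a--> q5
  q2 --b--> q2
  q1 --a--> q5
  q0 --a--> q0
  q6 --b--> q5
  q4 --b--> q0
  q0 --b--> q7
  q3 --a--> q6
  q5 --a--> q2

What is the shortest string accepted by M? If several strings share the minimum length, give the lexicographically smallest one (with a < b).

baa

A breadth-first search from q0 reaches an accepting state first via the path q0 → q7 → q1 → q5 on input baa.
No string of length < 3 is accepted (BFS exhausts all shorter strings without reaching an accepting state), and baa is the lexicographically least accepting string of length 3.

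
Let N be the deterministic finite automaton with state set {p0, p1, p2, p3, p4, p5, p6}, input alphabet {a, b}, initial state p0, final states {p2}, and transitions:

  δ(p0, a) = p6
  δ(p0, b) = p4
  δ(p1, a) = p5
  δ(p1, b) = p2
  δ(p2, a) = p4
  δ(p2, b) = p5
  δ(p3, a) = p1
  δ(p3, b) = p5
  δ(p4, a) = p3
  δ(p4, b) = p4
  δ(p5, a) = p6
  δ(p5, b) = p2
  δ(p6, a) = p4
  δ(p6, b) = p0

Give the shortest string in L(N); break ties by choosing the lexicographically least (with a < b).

A breadth-first search from p0 reaches an accepting state first via the path p0 → p4 → p3 → p1 → p2 on input baab.
No string of length < 4 is accepted (BFS exhausts all shorter strings without reaching an accepting state), and baab is the lexicographically least accepting string of length 4.

baab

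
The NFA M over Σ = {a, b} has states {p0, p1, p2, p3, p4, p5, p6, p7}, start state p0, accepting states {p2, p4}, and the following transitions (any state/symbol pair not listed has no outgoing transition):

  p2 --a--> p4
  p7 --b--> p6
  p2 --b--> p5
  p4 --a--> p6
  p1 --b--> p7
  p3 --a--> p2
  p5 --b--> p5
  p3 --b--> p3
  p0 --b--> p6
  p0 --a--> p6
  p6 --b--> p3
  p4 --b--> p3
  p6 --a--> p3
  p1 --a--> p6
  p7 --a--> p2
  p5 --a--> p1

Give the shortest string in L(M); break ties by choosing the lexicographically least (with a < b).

aaa

A breadth-first search from p0 reaches an accepting state first via the path p0 → p6 → p3 → p2 on input aaa.
No string of length < 3 is accepted (BFS exhausts all shorter strings without reaching an accepting state), and aaa is the lexicographically least accepting string of length 3.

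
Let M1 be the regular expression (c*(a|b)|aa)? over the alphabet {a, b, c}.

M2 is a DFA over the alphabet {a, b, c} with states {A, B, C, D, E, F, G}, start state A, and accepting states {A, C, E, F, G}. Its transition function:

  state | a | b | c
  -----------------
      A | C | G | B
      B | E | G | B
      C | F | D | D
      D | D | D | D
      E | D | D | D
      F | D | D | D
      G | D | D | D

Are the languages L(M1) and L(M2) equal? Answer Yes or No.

Yes

Converting the expression M1 to a DFA (subset construction, then merging equivalent states) gives the minimal DFA with states {r0, r1, r2, r3, r4}, start state r0, accepting states {r0, r1, r2} and transitions r0: a→r1, b→r2, c→r3; r1: a→r2, b→r4, c→r4; r2: a→r4, b→r4, c→r4; r3: a→r2, b→r2, c→r3; r4: a→r4, b→r4, c→r4.
Exploring the product automaton M1 × M2 from the start pair (r0, A), following both machines on each input symbol, reaches 7 state pairs: (r0, A), (r1, C), (r2, G), (r3, B), (r2, F), (r4, D), (r2, E).
M1 accepts in {r0, r1, r2} and M2 accepts in {A, C, E, F, G}. In every reachable pair the two components are either both accepting — (r0, A), (r1, C), (r2, G), (r2, F), (r2, E) — or both non-accepting, so no string is accepted by exactly one of the machines: L(M1) \ L(M2) and L(M2) \ L(M1) are both empty.
Hence every string is accepted by M1 iff it is accepted by M2, and the two languages coincide.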